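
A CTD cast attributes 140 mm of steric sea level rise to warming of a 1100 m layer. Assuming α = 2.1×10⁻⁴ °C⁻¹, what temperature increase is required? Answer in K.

ΔT ≈ 0.606 K

ΔT = Δh/(αH) = 0.14 / (2.1×10⁻⁴ × 1100) ≈ 0.6061 K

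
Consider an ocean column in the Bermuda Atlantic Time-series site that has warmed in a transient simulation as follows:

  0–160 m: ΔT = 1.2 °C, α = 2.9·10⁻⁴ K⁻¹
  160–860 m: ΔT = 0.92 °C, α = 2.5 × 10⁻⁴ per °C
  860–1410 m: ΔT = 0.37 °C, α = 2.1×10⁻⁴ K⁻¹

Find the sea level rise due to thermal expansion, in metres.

0.26 m

Layer 1: 2.9×10⁻⁴ × 1.2 × 160 = 0.05568 m
160–860 m: 0.92 × 700 × 2.5×10⁻⁴ = 0.16100 m
Layer 3: 2.1×10⁻⁴ × 0.37 × 550 = 0.042735 m
Δh = 0.05568 + 0.16100 + 0.042735 = 0.259415 m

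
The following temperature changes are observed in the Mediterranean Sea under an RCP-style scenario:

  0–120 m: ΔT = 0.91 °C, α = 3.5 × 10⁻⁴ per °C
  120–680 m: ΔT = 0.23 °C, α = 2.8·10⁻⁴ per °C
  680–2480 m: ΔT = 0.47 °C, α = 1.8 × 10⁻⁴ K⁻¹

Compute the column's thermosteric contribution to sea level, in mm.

Δh ≈ 227 mm

Layer 1: 120 × 0.91 × 3.5×10⁻⁴ = 0.03822 m
Layer 2: 2.8×10⁻⁴ × 560 × 0.23 = 0.036064 m
1800 × 1.8×10⁻⁴ × 0.47 = 0.15228 m
Δh = 0.03822 + 0.036064 + 0.15228 = 0.226564 m ≈ 227 mm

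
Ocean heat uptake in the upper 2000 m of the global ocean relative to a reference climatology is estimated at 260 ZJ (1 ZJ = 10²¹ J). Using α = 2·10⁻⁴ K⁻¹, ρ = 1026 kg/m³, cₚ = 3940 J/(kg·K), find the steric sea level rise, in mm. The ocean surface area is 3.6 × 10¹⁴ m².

Per unit area: Q = 260×10²¹ / (3.6×10¹⁴) ≈ 7.222×10⁸ J/m²
Δh = αQ/(ρcₚ) = 2×10⁻⁴ × 7.222×10⁸ / (1026 × 3940) ≈ 0.035731 m

about 35.7 mm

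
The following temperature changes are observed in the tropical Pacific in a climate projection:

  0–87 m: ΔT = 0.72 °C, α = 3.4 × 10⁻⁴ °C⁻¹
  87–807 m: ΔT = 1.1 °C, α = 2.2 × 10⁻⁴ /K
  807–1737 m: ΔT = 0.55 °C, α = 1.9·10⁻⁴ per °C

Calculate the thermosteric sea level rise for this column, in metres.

0.293 m of thermosteric rise

0–87 m: 87 × 3.4×10⁻⁴ × 0.72 = 0.0212976 m
2.2×10⁻⁴ × 720 × 1.1 = 0.17424 m
0.55 × 930 × 1.9×10⁻⁴ = 0.097185 m
Δh = 0.0212976 + 0.17424 + 0.097185 = 0.2927226 m ≈ 0.293 m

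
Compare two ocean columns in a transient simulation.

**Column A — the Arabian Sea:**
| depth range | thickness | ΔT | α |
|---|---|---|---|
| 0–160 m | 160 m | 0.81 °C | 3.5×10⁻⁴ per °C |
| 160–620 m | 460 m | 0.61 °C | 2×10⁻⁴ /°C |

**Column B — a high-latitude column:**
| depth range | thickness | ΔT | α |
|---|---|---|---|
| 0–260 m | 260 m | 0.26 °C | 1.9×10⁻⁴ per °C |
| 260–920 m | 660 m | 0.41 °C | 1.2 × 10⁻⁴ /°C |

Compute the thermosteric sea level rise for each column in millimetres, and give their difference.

A: 100 mm; B: 45 mm; difference 56 mm

A 0–160 m: 0.81 × 160 × 3.5×10⁻⁴ = 0.04536 m
A 2×10⁻⁴ × 0.61 × 460 = 0.05612 m
A total: 0.10148 m
B Layer 1: 0.26 × 1.9×10⁻⁴ × 260 = 0.012844 m
B Layer 2: 1.2×10⁻⁴ × 0.41 × 660 = 0.032472 m
B total: 0.045316 m
Difference: 0.10148 − 0.045316 = 0.056164 m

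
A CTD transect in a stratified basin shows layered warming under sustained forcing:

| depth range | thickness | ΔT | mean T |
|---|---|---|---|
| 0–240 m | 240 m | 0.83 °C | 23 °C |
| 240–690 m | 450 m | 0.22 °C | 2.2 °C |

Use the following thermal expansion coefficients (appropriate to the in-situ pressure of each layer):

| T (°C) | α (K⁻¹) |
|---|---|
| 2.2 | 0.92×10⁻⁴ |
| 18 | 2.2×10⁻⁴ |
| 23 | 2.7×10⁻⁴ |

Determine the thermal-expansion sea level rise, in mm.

Δh ≈ 62.9 mm

Layer 1 at 23 °C → α = 2.7×10⁻⁴ K⁻¹
Layer 2 at 2.2 °C → α = 0.92×10⁻⁴ K⁻¹
Layer 1: 0.83 × 240 × 2.7×10⁻⁴ = 0.053784 m
0.92×10⁻⁴ × 0.22 × 450 = 0.009108 m
Δh = 0.053784 + 0.009108 = 0.062892 m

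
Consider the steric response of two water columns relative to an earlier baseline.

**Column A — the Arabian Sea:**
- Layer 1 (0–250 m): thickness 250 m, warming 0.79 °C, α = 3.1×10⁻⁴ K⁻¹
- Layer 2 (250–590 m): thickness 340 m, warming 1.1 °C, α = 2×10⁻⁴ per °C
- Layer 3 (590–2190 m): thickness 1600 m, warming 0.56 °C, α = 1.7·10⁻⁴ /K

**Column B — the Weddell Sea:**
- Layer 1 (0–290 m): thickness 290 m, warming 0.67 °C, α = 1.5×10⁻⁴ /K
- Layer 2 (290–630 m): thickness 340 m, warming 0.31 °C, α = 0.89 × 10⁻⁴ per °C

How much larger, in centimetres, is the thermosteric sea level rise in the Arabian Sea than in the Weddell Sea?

Δh_A − Δh_B ≈ 25.0 cm

A Layer 1: 3.1×10⁻⁴ × 0.79 × 250 = 0.061225 m
A 1.1 × 340 × 2×10⁻⁴ = 0.07480 m
A 1600 × 0.56 × 1.7×10⁻⁴ = 0.15232 m
A total: 0.288345 m
B 0–290 m: 0.67 × 290 × 1.5×10⁻⁴ = 0.029145 m
B 290–630 m: 0.89×10⁻⁴ × 340 × 0.31 = 0.0093806 m
B total: 0.0385256 m
Difference: 0.288345 − 0.0385256 = 0.2498194 m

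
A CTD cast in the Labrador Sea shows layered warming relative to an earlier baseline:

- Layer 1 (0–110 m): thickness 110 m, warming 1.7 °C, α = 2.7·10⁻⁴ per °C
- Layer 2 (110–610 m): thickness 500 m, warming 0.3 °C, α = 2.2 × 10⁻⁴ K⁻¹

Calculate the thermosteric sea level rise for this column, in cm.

0–110 m: 110 × 2.7×10⁻⁴ × 1.7 = 0.05049 m
2.2×10⁻⁴ × 500 × 0.3 = 0.03300 m
Δh = 0.05049 + 0.03300 = 0.08349 m

Δh = 8.35 cm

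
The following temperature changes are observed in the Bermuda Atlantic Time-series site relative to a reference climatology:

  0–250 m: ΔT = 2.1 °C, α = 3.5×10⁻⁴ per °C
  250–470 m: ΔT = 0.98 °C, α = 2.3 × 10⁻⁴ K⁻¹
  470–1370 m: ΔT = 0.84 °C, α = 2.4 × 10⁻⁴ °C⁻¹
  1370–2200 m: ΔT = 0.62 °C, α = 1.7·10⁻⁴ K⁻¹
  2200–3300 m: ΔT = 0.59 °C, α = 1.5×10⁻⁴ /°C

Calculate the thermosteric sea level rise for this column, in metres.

0.60 m of thermosteric rise

0–250 m: 2.1 × 3.5×10⁻⁴ × 250 = 0.18375 m
0.98 × 220 × 2.3×10⁻⁴ = 0.049588 m
Layer 3: 900 × 2.4×10⁻⁴ × 0.84 = 0.18144 m
0.62 × 1.7×10⁻⁴ × 830 = 0.087482 m
Layer 5: 1100 × 0.59 × 1.5×10⁻⁴ = 0.09735 m
Δh = 0.18375 + 0.049588 + 0.18144 + 0.087482 + 0.09735 = 0.59961 m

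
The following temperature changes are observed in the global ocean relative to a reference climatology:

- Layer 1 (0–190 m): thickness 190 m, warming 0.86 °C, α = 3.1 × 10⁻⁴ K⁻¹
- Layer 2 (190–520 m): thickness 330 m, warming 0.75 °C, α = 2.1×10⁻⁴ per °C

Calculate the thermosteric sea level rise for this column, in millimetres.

Layer 1: 0.86 × 3.1×10⁻⁴ × 190 = 0.050654 m
Layer 2: 330 × 2.1×10⁻⁴ × 0.75 = 0.051975 m
Δh = 0.050654 + 0.051975 = 0.102629 m

Δh = 100 mm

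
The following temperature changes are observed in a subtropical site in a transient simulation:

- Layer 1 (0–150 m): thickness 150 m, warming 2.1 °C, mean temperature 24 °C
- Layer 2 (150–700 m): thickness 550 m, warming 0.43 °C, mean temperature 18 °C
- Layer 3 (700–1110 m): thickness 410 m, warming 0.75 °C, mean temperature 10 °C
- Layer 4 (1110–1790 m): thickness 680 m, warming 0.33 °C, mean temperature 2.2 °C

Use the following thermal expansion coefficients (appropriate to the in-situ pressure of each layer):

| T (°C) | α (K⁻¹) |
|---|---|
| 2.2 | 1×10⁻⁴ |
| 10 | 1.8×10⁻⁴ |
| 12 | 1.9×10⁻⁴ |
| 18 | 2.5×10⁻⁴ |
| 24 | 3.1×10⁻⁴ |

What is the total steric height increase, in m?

Layer 1 at 24 °C → α = 3.1×10⁻⁴ K⁻¹
Layer 2 at 18 °C → α = 2.5×10⁻⁴ K⁻¹
Layer 3 at 10 °C → α = 1.8×10⁻⁴ K⁻¹
Layer 4 at 2.2 °C → α = 1×10⁻⁴ K⁻¹
Layer 1: 150 × 3.1×10⁻⁴ × 2.1 = 0.09765 m
2.5×10⁻⁴ × 0.43 × 550 = 0.059125 m
1.8×10⁻⁴ × 410 × 0.75 = 0.05535 m
Layer 4: 680 × 1×10⁻⁴ × 0.33 = 0.02244 m
Δh = 0.09765 + 0.059125 + 0.05535 + 0.02244 = 0.234565 m

0.235 m of thermosteric rise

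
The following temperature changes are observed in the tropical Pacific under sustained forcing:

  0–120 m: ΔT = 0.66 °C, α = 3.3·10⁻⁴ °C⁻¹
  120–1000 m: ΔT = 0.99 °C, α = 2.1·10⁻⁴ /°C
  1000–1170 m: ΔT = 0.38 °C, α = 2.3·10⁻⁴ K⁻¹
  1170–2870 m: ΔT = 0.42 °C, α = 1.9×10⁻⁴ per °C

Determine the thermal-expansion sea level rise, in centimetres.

3.3×10⁻⁴ × 120 × 0.66 = 0.026136 m
2.1×10⁻⁴ × 0.99 × 880 = 0.182952 m
1000–1170 m: 0.38 × 170 × 2.3×10⁻⁴ = 0.014858 m
Layer 4: 1700 × 1.9×10⁻⁴ × 0.42 = 0.13566 m
Δh = 0.026136 + 0.182952 + 0.014858 + 0.13566 = 0.359606 m

36.0 cm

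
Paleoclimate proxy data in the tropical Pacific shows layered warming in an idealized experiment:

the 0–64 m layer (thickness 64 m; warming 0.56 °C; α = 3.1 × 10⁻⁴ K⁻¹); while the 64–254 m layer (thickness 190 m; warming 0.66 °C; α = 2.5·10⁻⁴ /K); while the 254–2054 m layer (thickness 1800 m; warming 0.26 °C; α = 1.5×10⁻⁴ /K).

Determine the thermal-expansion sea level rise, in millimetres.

0.56 × 3.1×10⁻⁴ × 64 = 0.0111104 m
64–254 m: 2.5×10⁻⁴ × 0.66 × 190 = 0.03135 m
Layer 3: 0.26 × 1800 × 1.5×10⁻⁴ = 0.07020 m
Δh = 0.0111104 + 0.03135 + 0.07020 = 0.1126604 m ≈ 113 mm

Δh = 113 mm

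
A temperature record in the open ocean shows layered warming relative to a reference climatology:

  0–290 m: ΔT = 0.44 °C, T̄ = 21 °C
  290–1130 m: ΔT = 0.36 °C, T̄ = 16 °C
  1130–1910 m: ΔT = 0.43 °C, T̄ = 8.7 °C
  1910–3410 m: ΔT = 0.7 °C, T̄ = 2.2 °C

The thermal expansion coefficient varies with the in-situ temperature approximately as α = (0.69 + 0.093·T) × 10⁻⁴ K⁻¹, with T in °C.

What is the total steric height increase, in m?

0.24 m of thermosteric rise

Layer 1: α = (0.69 + 0.093×21)×10⁻⁴ = 2.643×10⁻⁴ K⁻¹
Layer 2: α = (0.69 + 0.093×16)×10⁻⁴ = 2.178×10⁻⁴ K⁻¹
Layer 3: α = (0.69 + 0.093×8.7)×10⁻⁴ = 1.4991×10⁻⁴ K⁻¹
Layer 4: α = (0.69 + 0.093×2.2)×10⁻⁴ = 0.8946×10⁻⁴ K⁻¹
2.643×10⁻⁴ × 0.44 × 290 = 0.03372468 m
Layer 2: 2.178×10⁻⁴ × 0.36 × 840 = 0.06586272 m
Layer 3: 780 × 1.4991×10⁻⁴ × 0.43 = 0.050279814 m
Layer 4: 0.7 × 0.8946×10⁻⁴ × 1500 = 0.093933 m
Δh = 0.03372468 + 0.06586272 + 0.050279814 + 0.093933 = 0.243800214 m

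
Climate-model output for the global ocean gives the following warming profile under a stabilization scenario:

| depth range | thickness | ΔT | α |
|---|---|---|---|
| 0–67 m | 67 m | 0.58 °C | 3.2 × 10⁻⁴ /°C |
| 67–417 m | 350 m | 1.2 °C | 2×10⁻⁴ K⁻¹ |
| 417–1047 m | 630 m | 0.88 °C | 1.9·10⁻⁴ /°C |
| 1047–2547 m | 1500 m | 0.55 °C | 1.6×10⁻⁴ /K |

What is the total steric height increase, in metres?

about 0.33 m

0–67 m: 67 × 3.2×10⁻⁴ × 0.58 = 0.0124352 m
Layer 2: 2×10⁻⁴ × 1.2 × 350 = 0.08400 m
Layer 3: 1.9×10⁻⁴ × 0.88 × 630 = 0.105336 m
1047–2547 m: 1500 × 1.6×10⁻⁴ × 0.55 = 0.13200 m
Δh = 0.0124352 + 0.08400 + 0.105336 + 0.13200 = 0.3337712 m ≈ 0.33 m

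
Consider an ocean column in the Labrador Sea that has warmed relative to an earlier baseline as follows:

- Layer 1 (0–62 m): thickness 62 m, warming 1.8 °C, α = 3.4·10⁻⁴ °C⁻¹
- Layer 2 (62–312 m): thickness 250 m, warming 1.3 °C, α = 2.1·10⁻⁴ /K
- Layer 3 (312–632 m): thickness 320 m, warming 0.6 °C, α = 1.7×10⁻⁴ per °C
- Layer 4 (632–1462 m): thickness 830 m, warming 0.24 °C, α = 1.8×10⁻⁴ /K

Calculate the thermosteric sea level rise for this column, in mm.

175 mm of thermosteric rise

Layer 1: 62 × 1.8 × 3.4×10⁻⁴ = 0.037944 m
Layer 2: 250 × 2.1×10⁻⁴ × 1.3 = 0.06825 m
320 × 1.7×10⁻⁴ × 0.6 = 0.03264 m
830 × 1.8×10⁻⁴ × 0.24 = 0.035856 m
Δh = 0.037944 + 0.06825 + 0.03264 + 0.035856 = 0.17469 m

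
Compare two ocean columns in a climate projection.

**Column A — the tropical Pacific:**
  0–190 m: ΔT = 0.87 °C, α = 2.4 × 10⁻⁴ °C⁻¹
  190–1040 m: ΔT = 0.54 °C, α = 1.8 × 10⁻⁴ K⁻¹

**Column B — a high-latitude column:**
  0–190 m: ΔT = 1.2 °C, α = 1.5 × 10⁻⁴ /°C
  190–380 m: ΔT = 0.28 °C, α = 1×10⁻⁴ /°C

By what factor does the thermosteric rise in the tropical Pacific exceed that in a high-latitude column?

3.09

A Layer 1: 0.87 × 190 × 2.4×10⁻⁴ = 0.039672 m
A 850 × 1.8×10⁻⁴ × 0.54 = 0.08262 m
A total: 0.122292 m
B Layer 1: 1.5×10⁻⁴ × 1.2 × 190 = 0.03420 m
B 190 × 0.28 × 1×10⁻⁴ = 0.00532 m
B total: 0.03952 m
Ratio: 0.122292 / 0.03952 ≈ 3.094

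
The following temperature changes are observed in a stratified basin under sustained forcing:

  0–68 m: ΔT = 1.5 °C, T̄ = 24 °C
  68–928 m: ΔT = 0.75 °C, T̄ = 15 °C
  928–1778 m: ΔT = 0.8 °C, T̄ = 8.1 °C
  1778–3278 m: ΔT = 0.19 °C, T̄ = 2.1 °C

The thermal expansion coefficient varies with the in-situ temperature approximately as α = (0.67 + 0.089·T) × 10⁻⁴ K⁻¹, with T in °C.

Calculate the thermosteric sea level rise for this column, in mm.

Layer 1: α = (0.67 + 0.089×24)×10⁻⁴ = 2.806×10⁻⁴ K⁻¹
Layer 2: α = (0.67 + 0.089×15)×10⁻⁴ = 2.005×10⁻⁴ K⁻¹
Layer 3: α = (0.67 + 0.089×8.1)×10⁻⁴ = 1.3909×10⁻⁴ K⁻¹
Layer 4: α = (0.67 + 0.089×2.1)×10⁻⁴ = 0.8569×10⁻⁴ K⁻¹
2.806×10⁻⁴ × 68 × 1.5 = 0.0286212 m
Layer 2: 2.005×10⁻⁴ × 860 × 0.75 = 0.1293225 m
0.8 × 850 × 1.3909×10⁻⁴ = 0.0945812 m
1500 × 0.19 × 0.8569×10⁻⁴ = 0.02442165 m
Δh = 0.0286212 + 0.1293225 + 0.0945812 + 0.02442165 = 0.27694655 m

277 mm of thermosteric rise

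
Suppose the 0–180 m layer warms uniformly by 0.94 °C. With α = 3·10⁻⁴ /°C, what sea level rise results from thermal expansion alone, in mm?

51 mm

Δh = αΔT·H = 3×10⁻⁴ × 0.94 × 180 = 0.05076 m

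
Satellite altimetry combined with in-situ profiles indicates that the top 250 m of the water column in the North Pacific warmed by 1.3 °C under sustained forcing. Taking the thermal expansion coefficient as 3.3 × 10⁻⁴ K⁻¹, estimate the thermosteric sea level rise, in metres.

Δh = αΔT·H = 3.3×10⁻⁴ × 1.3 × 250 = 0.10725 m

Δh = 0.107 m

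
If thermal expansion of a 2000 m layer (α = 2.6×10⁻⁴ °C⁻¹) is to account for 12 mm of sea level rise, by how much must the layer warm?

ΔT = Δh/(αH) = 0.012 / (2.6×10⁻⁴ × 2000) ≈ 0.02308 K

ΔT ≈ 0.023 K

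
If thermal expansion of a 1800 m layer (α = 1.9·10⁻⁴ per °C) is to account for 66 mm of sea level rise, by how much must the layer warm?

ΔT = Δh/(αH) = 0.066 / (1.9×10⁻⁴ × 1800) ≈ 0.1930 °C

ΔT ≈ 0.193 °C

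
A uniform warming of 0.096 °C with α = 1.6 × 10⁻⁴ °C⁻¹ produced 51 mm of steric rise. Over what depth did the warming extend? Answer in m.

H = Δh/(αΔT) = 0.051 / (1.6×10⁻⁴ × 0.096) ≈ 3320 m

H ≈ 3320 m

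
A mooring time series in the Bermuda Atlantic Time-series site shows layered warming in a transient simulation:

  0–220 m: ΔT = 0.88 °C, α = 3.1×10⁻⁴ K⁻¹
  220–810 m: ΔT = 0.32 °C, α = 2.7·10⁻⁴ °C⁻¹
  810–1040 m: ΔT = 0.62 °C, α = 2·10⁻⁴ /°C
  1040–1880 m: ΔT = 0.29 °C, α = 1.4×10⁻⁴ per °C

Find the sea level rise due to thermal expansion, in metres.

0.174 m

3.1×10⁻⁴ × 220 × 0.88 = 0.060016 m
220–810 m: 2.7×10⁻⁴ × 590 × 0.32 = 0.050976 m
230 × 2×10⁻⁴ × 0.62 = 0.02852 m
1040–1880 m: 0.29 × 840 × 1.4×10⁻⁴ = 0.034104 m
Δh = 0.060016 + 0.050976 + 0.02852 + 0.034104 = 0.173616 m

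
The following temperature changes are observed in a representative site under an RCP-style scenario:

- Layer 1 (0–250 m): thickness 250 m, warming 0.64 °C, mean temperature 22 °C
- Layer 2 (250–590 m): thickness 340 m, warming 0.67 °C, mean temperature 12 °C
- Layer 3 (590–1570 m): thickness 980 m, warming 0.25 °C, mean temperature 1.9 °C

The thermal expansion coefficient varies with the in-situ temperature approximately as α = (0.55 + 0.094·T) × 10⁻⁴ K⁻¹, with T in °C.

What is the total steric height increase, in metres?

Layer 1: α = (0.55 + 0.094×22)×10⁻⁴ = 2.618×10⁻⁴ K⁻¹
Layer 2: α = (0.55 + 0.094×12)×10⁻⁴ = 1.678×10⁻⁴ K⁻¹
Layer 3: α = (0.55 + 0.094×1.9)×10⁻⁴ = 0.7286×10⁻⁴ K⁻¹
0.64 × 250 × 2.618×10⁻⁴ = 0.041888 m
Layer 2: 0.67 × 1.678×10⁻⁴ × 340 = 0.03822484 m
590–1570 m: 0.7286×10⁻⁴ × 0.25 × 980 = 0.0178507 m
Δh = 0.041888 + 0.03822484 + 0.0178507 = 0.09796354 m

0.0980 m of thermosteric rise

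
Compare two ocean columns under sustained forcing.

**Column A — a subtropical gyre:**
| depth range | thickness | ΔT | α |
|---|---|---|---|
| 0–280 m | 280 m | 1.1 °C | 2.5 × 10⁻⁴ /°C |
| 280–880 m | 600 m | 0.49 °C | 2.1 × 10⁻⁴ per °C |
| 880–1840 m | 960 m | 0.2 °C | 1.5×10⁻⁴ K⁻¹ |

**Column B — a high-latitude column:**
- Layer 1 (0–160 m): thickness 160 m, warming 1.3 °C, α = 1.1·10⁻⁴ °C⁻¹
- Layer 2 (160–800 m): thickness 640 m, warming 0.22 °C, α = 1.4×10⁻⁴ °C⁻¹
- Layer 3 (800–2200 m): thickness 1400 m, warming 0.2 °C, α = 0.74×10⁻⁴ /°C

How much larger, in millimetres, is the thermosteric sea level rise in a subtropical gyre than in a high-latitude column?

Δh_A − Δh_B ≈ 104 mm

A Layer 1: 2.5×10⁻⁴ × 280 × 1.1 = 0.07700 m
A 0.49 × 2.1×10⁻⁴ × 600 = 0.06174 m
A 1.5×10⁻⁴ × 0.2 × 960 = 0.02880 m
A total: 0.16754 m
B 1.1×10⁻⁴ × 1.3 × 160 = 0.02288 m
B 0.22 × 640 × 1.4×10⁻⁴ = 0.019712 m
B 0.74×10⁻⁴ × 1400 × 0.2 = 0.02072 m
B total: 0.063312 m
Difference: 0.16754 − 0.063312 = 0.104228 m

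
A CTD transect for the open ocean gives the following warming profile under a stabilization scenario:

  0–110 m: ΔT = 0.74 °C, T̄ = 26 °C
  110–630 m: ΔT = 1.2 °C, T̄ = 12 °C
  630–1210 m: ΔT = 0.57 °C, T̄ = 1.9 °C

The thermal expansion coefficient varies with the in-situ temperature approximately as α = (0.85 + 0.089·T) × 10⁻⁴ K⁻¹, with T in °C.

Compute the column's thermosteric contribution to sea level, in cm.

Layer 1: α = (0.85 + 0.089×26)×10⁻⁴ = 3.164×10⁻⁴ K⁻¹
Layer 2: α = (0.85 + 0.089×12)×10⁻⁴ = 1.918×10⁻⁴ K⁻¹
Layer 3: α = (0.85 + 0.089×1.9)×10⁻⁴ = 1.0191×10⁻⁴ K⁻¹
Layer 1: 0.74 × 3.164×10⁻⁴ × 110 = 0.02575496 m
1.2 × 520 × 1.918×10⁻⁴ = 0.1196832 m
1.0191×10⁻⁴ × 0.57 × 580 = 0.033691446 m
Δh = 0.02575496 + 0.1196832 + 0.033691446 = 0.179129606 m ≈ 17.9 cm

Δh = 17.9 cm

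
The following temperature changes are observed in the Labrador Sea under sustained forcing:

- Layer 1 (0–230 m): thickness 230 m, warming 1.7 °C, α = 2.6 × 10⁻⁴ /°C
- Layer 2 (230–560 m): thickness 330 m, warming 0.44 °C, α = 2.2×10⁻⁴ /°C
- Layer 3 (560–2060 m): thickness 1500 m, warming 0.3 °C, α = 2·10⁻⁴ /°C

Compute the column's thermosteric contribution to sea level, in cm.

0–230 m: 2.6×10⁻⁴ × 230 × 1.7 = 0.10166 m
0.44 × 2.2×10⁻⁴ × 330 = 0.031944 m
560–2060 m: 0.3 × 2×10⁻⁴ × 1500 = 0.09000 m
Δh = 0.10166 + 0.031944 + 0.09000 = 0.223604 m

Δh ≈ 22 cm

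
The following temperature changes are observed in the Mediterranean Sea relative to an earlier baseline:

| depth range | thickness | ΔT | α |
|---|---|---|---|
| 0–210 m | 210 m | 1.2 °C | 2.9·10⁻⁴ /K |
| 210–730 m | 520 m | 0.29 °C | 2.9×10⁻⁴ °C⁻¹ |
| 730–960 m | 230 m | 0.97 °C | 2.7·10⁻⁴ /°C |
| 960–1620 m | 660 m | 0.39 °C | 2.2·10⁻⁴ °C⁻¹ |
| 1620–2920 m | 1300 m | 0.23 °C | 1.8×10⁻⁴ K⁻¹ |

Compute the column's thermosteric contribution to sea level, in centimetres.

Δh ≈ 28.7 cm

Layer 1: 1.2 × 210 × 2.9×10⁻⁴ = 0.07308 m
Layer 2: 0.29 × 520 × 2.9×10⁻⁴ = 0.043732 m
Layer 3: 2.7×10⁻⁴ × 0.97 × 230 = 0.060237 m
960–1620 m: 2.2×10⁻⁴ × 660 × 0.39 = 0.056628 m
Layer 5: 1300 × 1.8×10⁻⁴ × 0.23 = 0.05382 m
Δh = 0.07308 + 0.043732 + 0.060237 + 0.056628 + 0.05382 = 0.287497 m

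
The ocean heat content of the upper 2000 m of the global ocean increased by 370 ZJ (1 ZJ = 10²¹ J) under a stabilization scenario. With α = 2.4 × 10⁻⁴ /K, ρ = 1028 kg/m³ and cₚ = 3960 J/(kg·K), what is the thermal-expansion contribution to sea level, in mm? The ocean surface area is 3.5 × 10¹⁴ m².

Per unit area: Q = 370×10²¹ / (3.5×10¹⁴) ≈ 1.057×10⁹ J/m²
Δh = αQ/(ρcₚ) = 2.4×10⁻⁴ × 1.057×10⁹ / (1028 × 3960) ≈ 0.062316 m

62.3 mm of thermosteric rise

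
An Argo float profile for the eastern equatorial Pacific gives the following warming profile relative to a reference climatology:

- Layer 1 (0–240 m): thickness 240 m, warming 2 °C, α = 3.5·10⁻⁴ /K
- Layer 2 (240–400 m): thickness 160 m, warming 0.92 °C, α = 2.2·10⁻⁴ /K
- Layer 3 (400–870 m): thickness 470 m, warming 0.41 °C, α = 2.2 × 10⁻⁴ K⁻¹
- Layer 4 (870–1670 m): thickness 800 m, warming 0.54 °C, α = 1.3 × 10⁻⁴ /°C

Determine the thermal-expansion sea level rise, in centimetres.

Layer 1: 2 × 240 × 3.5×10⁻⁴ = 0.16800 m
160 × 2.2×10⁻⁴ × 0.92 = 0.032384 m
Layer 3: 470 × 2.2×10⁻⁴ × 0.41 = 0.042394 m
0.54 × 1.3×10⁻⁴ × 800 = 0.05616 m
Δh = 0.16800 + 0.032384 + 0.042394 + 0.05616 = 0.298938 m

30 cm of thermosteric rise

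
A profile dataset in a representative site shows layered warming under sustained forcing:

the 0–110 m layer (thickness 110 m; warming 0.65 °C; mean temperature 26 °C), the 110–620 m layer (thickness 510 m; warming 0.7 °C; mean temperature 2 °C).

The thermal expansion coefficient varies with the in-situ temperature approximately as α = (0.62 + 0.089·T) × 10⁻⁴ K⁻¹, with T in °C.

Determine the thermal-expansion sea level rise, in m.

Layer 1: α = (0.62 + 0.089×26)×10⁻⁴ = 2.934×10⁻⁴ K⁻¹
Layer 2: α = (0.62 + 0.089×2)×10⁻⁴ = 0.798×10⁻⁴ K⁻¹
Layer 1: 110 × 0.65 × 2.934×10⁻⁴ = 0.0209781 m
110–620 m: 0.7 × 0.798×10⁻⁴ × 510 = 0.0284886 m
Δh = 0.0209781 + 0.0284886 = 0.0494667 m ≈ 0.0495 m

0.0495 m of thermosteric rise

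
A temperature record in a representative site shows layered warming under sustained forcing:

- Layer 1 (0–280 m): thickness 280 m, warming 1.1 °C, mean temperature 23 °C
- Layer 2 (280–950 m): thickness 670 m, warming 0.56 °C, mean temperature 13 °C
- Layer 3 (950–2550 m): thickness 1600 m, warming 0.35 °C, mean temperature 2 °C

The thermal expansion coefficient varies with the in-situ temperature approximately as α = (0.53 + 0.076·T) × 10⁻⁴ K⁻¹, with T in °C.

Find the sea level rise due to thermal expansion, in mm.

Layer 1: α = (0.53 + 0.076×23)×10⁻⁴ = 2.278×10⁻⁴ K⁻¹
Layer 2: α = (0.53 + 0.076×13)×10⁻⁴ = 1.518×10⁻⁴ K⁻¹
Layer 3: α = (0.53 + 0.076×2)×10⁻⁴ = 0.682×10⁻⁴ K⁻¹
0–280 m: 2.278×10⁻⁴ × 280 × 1.1 = 0.0701624 m
Layer 2: 0.56 × 1.518×10⁻⁴ × 670 = 0.05695536 m
950–2550 m: 0.682×10⁻⁴ × 1600 × 0.35 = 0.038192 m
Δh = 0.0701624 + 0.05695536 + 0.038192 = 0.16530976 m ≈ 170 mm

170 mm of thermosteric rise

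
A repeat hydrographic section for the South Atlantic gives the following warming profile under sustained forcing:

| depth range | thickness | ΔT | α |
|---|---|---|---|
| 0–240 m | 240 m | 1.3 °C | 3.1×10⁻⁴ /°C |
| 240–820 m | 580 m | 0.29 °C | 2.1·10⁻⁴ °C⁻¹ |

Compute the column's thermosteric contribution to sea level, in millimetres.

Layer 1: 240 × 1.3 × 3.1×10⁻⁴ = 0.09672 m
Layer 2: 0.29 × 580 × 2.1×10⁻⁴ = 0.035322 m
Δh = 0.09672 + 0.035322 = 0.132042 m

about 132 mm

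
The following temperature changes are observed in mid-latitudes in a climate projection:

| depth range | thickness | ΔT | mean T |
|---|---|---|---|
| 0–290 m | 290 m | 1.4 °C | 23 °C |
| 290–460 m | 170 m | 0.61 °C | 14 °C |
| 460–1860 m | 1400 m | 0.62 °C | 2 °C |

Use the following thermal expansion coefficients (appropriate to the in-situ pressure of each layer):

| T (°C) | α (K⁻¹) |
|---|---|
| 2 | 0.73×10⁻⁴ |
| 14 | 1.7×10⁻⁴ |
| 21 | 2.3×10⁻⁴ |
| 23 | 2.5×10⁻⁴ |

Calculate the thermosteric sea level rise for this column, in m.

0.18 m of thermosteric rise

Layer 1 at 23 °C → α = 2.5×10⁻⁴ K⁻¹
Layer 2 at 14 °C → α = 1.7×10⁻⁴ K⁻¹
Layer 3 at 2 °C → α = 0.73×10⁻⁴ K⁻¹
2.5×10⁻⁴ × 290 × 1.4 = 0.10150 m
Layer 2: 0.61 × 1.7×10⁻⁴ × 170 = 0.017629 m
1400 × 0.62 × 0.73×10⁻⁴ = 0.063364 m
Δh = 0.10150 + 0.017629 + 0.063364 = 0.182493 m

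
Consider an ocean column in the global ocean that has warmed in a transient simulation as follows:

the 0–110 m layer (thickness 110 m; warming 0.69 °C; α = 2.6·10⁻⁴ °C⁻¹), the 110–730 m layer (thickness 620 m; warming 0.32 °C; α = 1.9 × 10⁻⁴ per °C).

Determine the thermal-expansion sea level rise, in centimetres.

Layer 1: 110 × 0.69 × 2.6×10⁻⁴ = 0.019734 m
1.9×10⁻⁴ × 0.32 × 620 = 0.037696 m
Δh = 0.019734 + 0.037696 = 0.05743 m

Δh ≈ 5.74 cm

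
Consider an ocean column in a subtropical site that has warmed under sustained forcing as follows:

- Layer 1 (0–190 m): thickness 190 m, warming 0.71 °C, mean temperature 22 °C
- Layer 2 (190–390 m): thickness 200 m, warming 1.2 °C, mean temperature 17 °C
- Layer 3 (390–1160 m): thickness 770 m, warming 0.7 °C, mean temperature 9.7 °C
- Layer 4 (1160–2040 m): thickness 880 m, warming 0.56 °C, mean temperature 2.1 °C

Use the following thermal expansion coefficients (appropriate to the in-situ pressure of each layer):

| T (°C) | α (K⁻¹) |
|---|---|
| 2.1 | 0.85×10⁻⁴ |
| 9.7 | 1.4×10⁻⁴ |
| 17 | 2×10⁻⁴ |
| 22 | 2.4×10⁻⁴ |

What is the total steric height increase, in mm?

Layer 1 at 22 °C → α = 2.4×10⁻⁴ K⁻¹
Layer 2 at 17 °C → α = 2×10⁻⁴ K⁻¹
Layer 3 at 9.7 °C → α = 1.4×10⁻⁴ K⁻¹
Layer 4 at 2.1 °C → α = 0.85×10⁻⁴ K⁻¹
0.71 × 190 × 2.4×10⁻⁴ = 0.032376 m
Layer 2: 2×10⁻⁴ × 1.2 × 200 = 0.04800 m
Layer 3: 0.7 × 1.4×10⁻⁴ × 770 = 0.07546 m
880 × 0.85×10⁻⁴ × 0.56 = 0.041888 m
Δh = 0.032376 + 0.04800 + 0.07546 + 0.041888 = 0.197724 m ≈ 198 mm

Δh = 198 mm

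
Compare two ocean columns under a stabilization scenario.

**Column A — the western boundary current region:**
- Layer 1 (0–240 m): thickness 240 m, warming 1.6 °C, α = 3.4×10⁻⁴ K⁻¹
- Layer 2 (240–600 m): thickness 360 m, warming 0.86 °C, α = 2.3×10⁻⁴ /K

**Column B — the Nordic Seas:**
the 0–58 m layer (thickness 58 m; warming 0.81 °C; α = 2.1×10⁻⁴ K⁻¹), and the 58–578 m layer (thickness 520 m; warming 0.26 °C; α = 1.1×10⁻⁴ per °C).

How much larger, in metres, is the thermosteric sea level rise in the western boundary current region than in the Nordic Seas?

0.18 m larger

A 0–240 m: 1.6 × 240 × 3.4×10⁻⁴ = 0.13056 m
A 240–600 m: 360 × 0.86 × 2.3×10⁻⁴ = 0.071208 m
A total: 0.201768 m
B Layer 1: 0.81 × 58 × 2.1×10⁻⁴ = 0.0098658 m
B Layer 2: 520 × 0.26 × 1.1×10⁻⁴ = 0.014872 m
B total: 0.0247378 m
Difference: 0.201768 − 0.0247378 = 0.1770302 m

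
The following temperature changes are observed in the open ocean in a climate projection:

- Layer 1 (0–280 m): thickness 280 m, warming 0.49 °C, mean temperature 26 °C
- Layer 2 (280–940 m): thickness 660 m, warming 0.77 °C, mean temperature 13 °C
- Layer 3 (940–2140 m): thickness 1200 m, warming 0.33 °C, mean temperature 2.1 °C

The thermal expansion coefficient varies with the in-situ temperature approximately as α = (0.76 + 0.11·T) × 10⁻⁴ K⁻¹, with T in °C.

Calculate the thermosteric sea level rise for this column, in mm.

Layer 1: α = (0.76 + 0.11×26)×10⁻⁴ = 3.62×10⁻⁴ K⁻¹
Layer 2: α = (0.76 + 0.11×13)×10⁻⁴ = 2.19×10⁻⁴ K⁻¹
Layer 3: α = (0.76 + 0.11×2.1)×10⁻⁴ = 0.991×10⁻⁴ K⁻¹
Layer 1: 3.62×10⁻⁴ × 280 × 0.49 = 0.0496664 m
280–940 m: 0.77 × 2.19×10⁻⁴ × 660 = 0.1112958 m
940–2140 m: 0.33 × 0.991×10⁻⁴ × 1200 = 0.0392436 m
Δh = 0.0496664 + 0.1112958 + 0.0392436 = 0.2002058 m ≈ 200 mm

200 mm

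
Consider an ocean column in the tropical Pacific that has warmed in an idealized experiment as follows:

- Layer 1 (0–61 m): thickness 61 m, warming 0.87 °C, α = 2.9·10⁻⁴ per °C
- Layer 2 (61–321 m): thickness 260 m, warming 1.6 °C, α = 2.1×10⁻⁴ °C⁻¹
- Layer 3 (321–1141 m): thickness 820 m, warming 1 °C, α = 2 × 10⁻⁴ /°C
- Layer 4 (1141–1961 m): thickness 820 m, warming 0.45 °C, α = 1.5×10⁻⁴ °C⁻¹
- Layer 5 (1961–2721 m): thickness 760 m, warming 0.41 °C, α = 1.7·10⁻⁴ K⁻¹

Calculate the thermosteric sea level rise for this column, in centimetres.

37.5 cm

0–61 m: 0.87 × 61 × 2.9×10⁻⁴ = 0.0153903 m
2.1×10⁻⁴ × 260 × 1.6 = 0.08736 m
1 × 2×10⁻⁴ × 820 = 0.16400 m
0.45 × 1.5×10⁻⁴ × 820 = 0.05535 m
1961–2721 m: 0.41 × 760 × 1.7×10⁻⁴ = 0.052972 m
Δh = 0.0153903 + 0.08736 + 0.16400 + 0.05535 + 0.052972 = 0.3750723 m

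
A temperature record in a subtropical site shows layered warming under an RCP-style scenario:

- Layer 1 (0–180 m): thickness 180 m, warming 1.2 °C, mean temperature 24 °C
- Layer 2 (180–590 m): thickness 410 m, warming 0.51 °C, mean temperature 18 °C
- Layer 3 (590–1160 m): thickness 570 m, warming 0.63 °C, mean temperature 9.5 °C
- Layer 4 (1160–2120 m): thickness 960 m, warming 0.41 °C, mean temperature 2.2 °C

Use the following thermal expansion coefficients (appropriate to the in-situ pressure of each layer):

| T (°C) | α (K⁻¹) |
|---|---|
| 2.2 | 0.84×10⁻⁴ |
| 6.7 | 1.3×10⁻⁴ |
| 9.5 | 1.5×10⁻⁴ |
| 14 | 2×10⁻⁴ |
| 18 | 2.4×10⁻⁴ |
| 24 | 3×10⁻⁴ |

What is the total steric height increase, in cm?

Layer 1 at 24 °C → α = 3×10⁻⁴ K⁻¹
Layer 2 at 18 °C → α = 2.4×10⁻⁴ K⁻¹
Layer 3 at 9.5 °C → α = 1.5×10⁻⁴ K⁻¹
Layer 4 at 2.2 °C → α = 0.84×10⁻⁴ K⁻¹
Layer 1: 180 × 3×10⁻⁴ × 1.2 = 0.06480 m
Layer 2: 0.51 × 410 × 2.4×10⁻⁴ = 0.050184 m
590–1160 m: 0.63 × 1.5×10⁻⁴ × 570 = 0.053865 m
960 × 0.41 × 0.84×10⁻⁴ = 0.0330624 m
Δh = 0.06480 + 0.050184 + 0.053865 + 0.0330624 = 0.2019114 m ≈ 20.2 cm

about 20.2 cm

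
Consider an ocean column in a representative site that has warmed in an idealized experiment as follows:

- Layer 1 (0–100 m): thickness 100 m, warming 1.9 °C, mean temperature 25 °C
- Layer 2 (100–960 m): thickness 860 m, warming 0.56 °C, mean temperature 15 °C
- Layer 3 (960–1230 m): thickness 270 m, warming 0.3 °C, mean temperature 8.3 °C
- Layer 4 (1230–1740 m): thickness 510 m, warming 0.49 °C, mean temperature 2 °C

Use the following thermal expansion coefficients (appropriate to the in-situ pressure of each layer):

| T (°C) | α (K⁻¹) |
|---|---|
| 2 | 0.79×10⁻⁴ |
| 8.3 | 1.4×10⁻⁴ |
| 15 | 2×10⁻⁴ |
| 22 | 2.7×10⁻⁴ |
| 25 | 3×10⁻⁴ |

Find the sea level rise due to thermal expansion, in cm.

Δh ≈ 18.4 cm

Layer 1 at 25 °C → α = 3×10⁻⁴ K⁻¹
Layer 2 at 15 °C → α = 2×10⁻⁴ K⁻¹
Layer 3 at 8.3 °C → α = 1.4×10⁻⁴ K⁻¹
Layer 4 at 2 °C → α = 0.79×10⁻⁴ K⁻¹
0–100 m: 1.9 × 3×10⁻⁴ × 100 = 0.05700 m
Layer 2: 2×10⁻⁴ × 0.56 × 860 = 0.09632 m
1.4×10⁻⁴ × 270 × 0.3 = 0.01134 m
0.49 × 510 × 0.79×10⁻⁴ = 0.0197421 m
Δh = 0.05700 + 0.09632 + 0.01134 + 0.0197421 = 0.1844021 m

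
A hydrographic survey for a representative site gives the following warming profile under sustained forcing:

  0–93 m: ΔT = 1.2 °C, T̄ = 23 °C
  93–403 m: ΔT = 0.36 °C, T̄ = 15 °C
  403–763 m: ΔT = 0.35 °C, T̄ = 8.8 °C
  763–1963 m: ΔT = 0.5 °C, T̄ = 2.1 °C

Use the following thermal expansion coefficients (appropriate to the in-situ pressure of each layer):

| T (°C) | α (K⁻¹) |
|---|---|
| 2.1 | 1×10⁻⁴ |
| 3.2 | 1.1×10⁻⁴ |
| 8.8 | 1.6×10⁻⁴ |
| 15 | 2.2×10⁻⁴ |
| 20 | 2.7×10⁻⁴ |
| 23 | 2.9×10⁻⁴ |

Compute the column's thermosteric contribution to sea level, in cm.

14 cm

Layer 1 at 23 °C → α = 2.9×10⁻⁴ K⁻¹
Layer 2 at 15 °C → α = 2.2×10⁻⁴ K⁻¹
Layer 3 at 8.8 °C → α = 1.6×10⁻⁴ K⁻¹
Layer 4 at 2.1 °C → α = 1×10⁻⁴ K⁻¹
Layer 1: 2.9×10⁻⁴ × 1.2 × 93 = 0.032364 m
2.2×10⁻⁴ × 310 × 0.36 = 0.024552 m
403–763 m: 360 × 1.6×10⁻⁴ × 0.35 = 0.02016 m
Layer 4: 1200 × 0.5 × 1×10⁻⁴ = 0.06000 m
Δh = 0.032364 + 0.024552 + 0.02016 + 0.06000 = 0.137076 m ≈ 14 cm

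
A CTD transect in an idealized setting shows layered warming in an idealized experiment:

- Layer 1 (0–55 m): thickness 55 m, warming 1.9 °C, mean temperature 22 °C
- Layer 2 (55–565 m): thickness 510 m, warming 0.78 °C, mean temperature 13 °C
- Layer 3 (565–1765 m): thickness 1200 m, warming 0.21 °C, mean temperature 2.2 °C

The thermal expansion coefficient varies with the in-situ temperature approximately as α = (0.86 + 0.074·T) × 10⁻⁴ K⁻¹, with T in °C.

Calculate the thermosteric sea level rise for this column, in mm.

120 mm of thermosteric rise

Layer 1: α = (0.86 + 0.074×22)×10⁻⁴ = 2.488×10⁻⁴ K⁻¹
Layer 2: α = (0.86 + 0.074×13)×10⁻⁴ = 1.822×10⁻⁴ K⁻¹
Layer 3: α = (0.86 + 0.074×2.2)×10⁻⁴ = 1.0228×10⁻⁴ K⁻¹
Layer 1: 2.488×10⁻⁴ × 55 × 1.9 = 0.0259996 m
55–565 m: 510 × 1.822×10⁻⁴ × 0.78 = 0.07247916 m
Layer 3: 0.21 × 1200 × 1.0228×10⁻⁴ = 0.02577456 m
Δh = 0.0259996 + 0.07247916 + 0.02577456 = 0.12425332 m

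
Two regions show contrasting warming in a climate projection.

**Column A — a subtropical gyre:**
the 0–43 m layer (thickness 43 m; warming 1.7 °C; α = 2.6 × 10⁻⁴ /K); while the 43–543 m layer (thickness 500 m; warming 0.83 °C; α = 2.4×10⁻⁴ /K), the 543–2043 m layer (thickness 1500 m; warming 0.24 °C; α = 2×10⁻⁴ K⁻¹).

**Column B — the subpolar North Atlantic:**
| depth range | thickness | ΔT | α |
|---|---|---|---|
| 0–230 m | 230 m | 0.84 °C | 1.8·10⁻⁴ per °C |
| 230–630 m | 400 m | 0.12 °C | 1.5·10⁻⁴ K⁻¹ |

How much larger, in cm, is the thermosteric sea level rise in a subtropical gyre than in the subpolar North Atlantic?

14.9 cm larger

A 1.7 × 43 × 2.6×10⁻⁴ = 0.019006 m
A Layer 2: 500 × 0.83 × 2.4×10⁻⁴ = 0.09960 m
A Layer 3: 0.24 × 2×10⁻⁴ × 1500 = 0.07200 m
A total: 0.190606 m
B 0–230 m: 0.84 × 1.8×10⁻⁴ × 230 = 0.034776 m
B 230–630 m: 0.12 × 400 × 1.5×10⁻⁴ = 0.00720 m
B total: 0.041976 m
Difference: 0.190606 − 0.041976 = 0.14863 m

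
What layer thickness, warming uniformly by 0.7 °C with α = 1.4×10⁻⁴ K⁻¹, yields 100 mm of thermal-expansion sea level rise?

1020 m

H = Δh/(αΔT) = 0.1 / (1.4×10⁻⁴ × 0.7) ≈ 1020 m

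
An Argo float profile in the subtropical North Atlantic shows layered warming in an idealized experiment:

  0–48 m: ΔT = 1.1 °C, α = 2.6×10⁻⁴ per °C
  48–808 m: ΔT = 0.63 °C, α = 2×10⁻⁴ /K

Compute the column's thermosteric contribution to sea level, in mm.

about 109 mm

2.6×10⁻⁴ × 48 × 1.1 = 0.013728 m
Layer 2: 760 × 0.63 × 2×10⁻⁴ = 0.09576 m
Δh = 0.013728 + 0.09576 = 0.109488 m ≈ 109 mm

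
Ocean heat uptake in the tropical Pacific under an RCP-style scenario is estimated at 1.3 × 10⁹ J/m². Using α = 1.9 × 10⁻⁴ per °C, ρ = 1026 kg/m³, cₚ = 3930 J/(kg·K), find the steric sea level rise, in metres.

Δh = 0.0613 m

Δh = αQ/(ρcₚ) = 1.9×10⁻⁴ × 1.3×10⁹ / (1026 × 3930) ≈ 0.061257 m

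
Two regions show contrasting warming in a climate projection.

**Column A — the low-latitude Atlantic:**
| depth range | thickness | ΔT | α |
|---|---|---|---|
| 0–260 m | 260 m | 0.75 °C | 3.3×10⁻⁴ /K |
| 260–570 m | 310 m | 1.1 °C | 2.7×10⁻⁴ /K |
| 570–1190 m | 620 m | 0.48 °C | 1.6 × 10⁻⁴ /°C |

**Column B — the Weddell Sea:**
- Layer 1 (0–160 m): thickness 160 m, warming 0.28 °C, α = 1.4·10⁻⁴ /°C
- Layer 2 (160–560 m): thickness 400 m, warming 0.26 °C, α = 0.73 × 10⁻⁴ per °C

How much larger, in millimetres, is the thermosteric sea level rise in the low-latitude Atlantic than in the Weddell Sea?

190 mm

A 260 × 0.75 × 3.3×10⁻⁴ = 0.06435 m
A Layer 2: 310 × 2.7×10⁻⁴ × 1.1 = 0.09207 m
A 570–1190 m: 0.48 × 620 × 1.6×10⁻⁴ = 0.047616 m
A total: 0.204036 m
B 0.28 × 1.4×10⁻⁴ × 160 = 0.006272 m
B 160–560 m: 400 × 0.73×10⁻⁴ × 0.26 = 0.007592 m
B total: 0.013864 m
Difference: 0.204036 − 0.013864 = 0.190172 m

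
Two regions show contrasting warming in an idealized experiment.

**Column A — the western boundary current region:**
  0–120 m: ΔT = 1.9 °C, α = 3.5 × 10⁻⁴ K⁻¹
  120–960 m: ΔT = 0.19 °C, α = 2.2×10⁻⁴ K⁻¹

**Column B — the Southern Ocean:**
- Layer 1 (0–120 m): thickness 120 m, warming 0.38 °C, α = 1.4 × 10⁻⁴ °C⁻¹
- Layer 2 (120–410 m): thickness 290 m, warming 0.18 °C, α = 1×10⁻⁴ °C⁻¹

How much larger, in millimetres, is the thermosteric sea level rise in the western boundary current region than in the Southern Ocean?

100 mm

A 0–120 m: 120 × 3.5×10⁻⁴ × 1.9 = 0.07980 m
A 0.19 × 2.2×10⁻⁴ × 840 = 0.035112 m
A total: 0.114912 m
B Layer 1: 1.4×10⁻⁴ × 120 × 0.38 = 0.006384 m
B 0.18 × 290 × 1×10⁻⁴ = 0.00522 m
B total: 0.011604 m
Difference: 0.114912 − 0.011604 = 0.103308 m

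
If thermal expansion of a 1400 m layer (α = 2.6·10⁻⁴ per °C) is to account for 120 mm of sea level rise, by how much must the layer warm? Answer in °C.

ΔT ≈ 0.33 °C

ΔT = Δh/(αH) = 0.12 / (2.6×10⁻⁴ × 1400) ≈ 0.3297 °C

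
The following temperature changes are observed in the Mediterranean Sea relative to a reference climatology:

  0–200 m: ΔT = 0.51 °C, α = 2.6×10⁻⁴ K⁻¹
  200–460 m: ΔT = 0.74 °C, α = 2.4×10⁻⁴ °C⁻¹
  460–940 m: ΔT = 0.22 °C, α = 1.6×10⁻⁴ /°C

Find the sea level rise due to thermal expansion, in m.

Δh = 0.090 m

0–200 m: 0.51 × 200 × 2.6×10⁻⁴ = 0.02652 m
Layer 2: 0.74 × 260 × 2.4×10⁻⁴ = 0.046176 m
460–940 m: 0.22 × 1.6×10⁻⁴ × 480 = 0.016896 m
Δh = 0.02652 + 0.046176 + 0.016896 = 0.089592 m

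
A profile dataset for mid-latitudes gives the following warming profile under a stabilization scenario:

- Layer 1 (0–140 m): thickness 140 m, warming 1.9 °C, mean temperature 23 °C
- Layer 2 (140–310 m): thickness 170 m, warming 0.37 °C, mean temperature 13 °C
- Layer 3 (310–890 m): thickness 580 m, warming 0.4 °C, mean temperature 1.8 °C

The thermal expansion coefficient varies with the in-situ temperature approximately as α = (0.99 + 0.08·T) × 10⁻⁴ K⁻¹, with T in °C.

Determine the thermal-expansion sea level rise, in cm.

Layer 1: α = (0.99 + 0.08×23)×10⁻⁴ = 2.83×10⁻⁴ K⁻¹
Layer 2: α = (0.99 + 0.08×13)×10⁻⁴ = 2.03×10⁻⁴ K⁻¹
Layer 3: α = (0.99 + 0.08×1.8)×10⁻⁴ = 1.134×10⁻⁴ K⁻¹
Layer 1: 2.83×10⁻⁴ × 1.9 × 140 = 0.075278 m
140–310 m: 170 × 0.37 × 2.03×10⁻⁴ = 0.0127687 m
Layer 3: 1.134×10⁻⁴ × 580 × 0.4 = 0.0263088 m
Δh = 0.075278 + 0.0127687 + 0.0263088 = 0.1143555 m

about 11.4 cm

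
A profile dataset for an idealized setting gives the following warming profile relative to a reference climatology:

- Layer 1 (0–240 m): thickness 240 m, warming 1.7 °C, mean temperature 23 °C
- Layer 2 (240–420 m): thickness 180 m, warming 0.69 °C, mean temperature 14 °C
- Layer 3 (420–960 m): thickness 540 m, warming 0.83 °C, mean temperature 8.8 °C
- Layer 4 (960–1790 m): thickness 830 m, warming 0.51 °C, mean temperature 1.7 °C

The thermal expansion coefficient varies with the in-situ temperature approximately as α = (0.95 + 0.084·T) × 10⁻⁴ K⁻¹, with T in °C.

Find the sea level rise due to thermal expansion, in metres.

Layer 1: α = (0.95 + 0.084×23)×10⁻⁴ = 2.882×10⁻⁴ K⁻¹
Layer 2: α = (0.95 + 0.084×14)×10⁻⁴ = 2.126×10⁻⁴ K⁻¹
Layer 3: α = (0.95 + 0.084×8.8)×10⁻⁴ = 1.6892×10⁻⁴ K⁻¹
Layer 4: α = (0.95 + 0.084×1.7)×10⁻⁴ = 1.0928×10⁻⁴ K⁻¹
Layer 1: 240 × 2.882×10⁻⁴ × 1.7 = 0.1175856 m
Layer 2: 0.69 × 2.126×10⁻⁴ × 180 = 0.02640492 m
420–960 m: 0.83 × 540 × 1.6892×10⁻⁴ = 0.075709944 m
1.0928×10⁻⁴ × 830 × 0.51 = 0.046258224 m
Δh = 0.1175856 + 0.02640492 + 0.075709944 + 0.046258224 = 0.265958688 m

0.27 m of thermosteric rise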